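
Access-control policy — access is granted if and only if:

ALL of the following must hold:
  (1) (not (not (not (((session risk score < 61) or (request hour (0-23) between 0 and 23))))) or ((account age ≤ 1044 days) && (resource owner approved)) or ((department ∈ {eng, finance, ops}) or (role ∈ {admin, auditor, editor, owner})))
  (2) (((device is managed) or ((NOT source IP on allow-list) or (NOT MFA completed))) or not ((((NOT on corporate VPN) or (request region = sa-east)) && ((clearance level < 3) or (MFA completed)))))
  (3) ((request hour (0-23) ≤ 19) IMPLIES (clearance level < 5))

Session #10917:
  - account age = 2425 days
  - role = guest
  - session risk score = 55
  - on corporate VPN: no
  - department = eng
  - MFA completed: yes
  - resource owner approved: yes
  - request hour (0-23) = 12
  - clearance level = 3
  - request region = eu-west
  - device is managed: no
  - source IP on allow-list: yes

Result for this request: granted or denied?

Denied

Atomic conditions:
  session risk score < 61: 55 < 61 is true
  request hour (0-23) between 0 and 23: 12 in [0, 23] is true
  account age ≤ 1044 days: 2425 ≤ 1044 is false
  resource owner approved: yes → true
  department ∈ {eng, finance, ops}: eng is in the set → true
  role ∈ {admin, auditor, editor, owner}: guest is not in the set → false
  device is managed: no → false
  NOT source IP on allow-list: yes → false
  NOT MFA completed: yes → false
  NOT on corporate VPN: no → true
  request region = sa-east: eu-west == sa-east is false
  clearance level < 3: 3 < 3 is false
  MFA completed: yes → true
  request hour (0-23) ≤ 19: 12 ≤ 19 is true
  clearance level < 5: 3 < 5 is true
Combine:
[1.1.1.1.1] true OR true = true
[1.1.1.1] NOT true = false
[1.1.1] NOT false = true
[1.1] NOT true = false
[1.2] false AND true = false
[1.3] true OR false = true
[1] false OR false OR true = true
[2.1.2] false OR false = false
[2.1] false OR false = false
[2.2.1.1] true OR false = true
[2.2.1.2] false OR true = true
[2.2.1] true AND true = true
[2.2] NOT true = false
[2] false OR false = false
[3] true → true = true
[root] true AND false AND true = false
Overall: false → denied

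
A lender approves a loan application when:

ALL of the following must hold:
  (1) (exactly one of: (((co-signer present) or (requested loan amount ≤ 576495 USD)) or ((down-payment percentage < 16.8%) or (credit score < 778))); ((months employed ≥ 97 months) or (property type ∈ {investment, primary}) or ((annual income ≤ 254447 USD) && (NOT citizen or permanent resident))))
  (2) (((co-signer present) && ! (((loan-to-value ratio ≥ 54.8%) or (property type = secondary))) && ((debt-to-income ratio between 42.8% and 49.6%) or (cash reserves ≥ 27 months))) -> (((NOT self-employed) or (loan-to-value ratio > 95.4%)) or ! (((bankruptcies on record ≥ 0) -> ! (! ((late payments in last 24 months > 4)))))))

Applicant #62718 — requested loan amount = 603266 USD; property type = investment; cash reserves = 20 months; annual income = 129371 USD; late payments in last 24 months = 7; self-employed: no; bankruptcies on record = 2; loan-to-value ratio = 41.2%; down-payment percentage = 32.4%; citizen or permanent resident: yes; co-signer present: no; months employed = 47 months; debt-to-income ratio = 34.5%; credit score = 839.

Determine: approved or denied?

Approved

Atomic conditions:
  co-signer present: no → false
  requested loan amount ≤ 576495 USD: 603266 ≤ 576495 is false
  down-payment percentage < 16.8%: 32.4 < 16.8 is false
  credit score < 778: 839 < 778 is false
  months employed ≥ 97 months: 47 ≥ 97 is false
  property type ∈ {investment, primary}: investment is in the set → true
  annual income ≤ 254447 USD: 129371 ≤ 254447 is true
  NOT citizen or permanent resident: yes → false
  loan-to-value ratio ≥ 54.8%: 41.2 ≥ 54.8 is false
  property type = secondary: investment == secondary is false
  debt-to-income ratio between 42.8% and 49.6%: 34.5 in [42.8, 49.6] is false
  cash reserves ≥ 27 months: 20 ≥ 27 is false
  NOT self-employed: no → true
  loan-to-value ratio > 95.4%: 41.2 > 95.4 is false
  bankruptcies on record ≥ 0: 2 ≥ 0 is true
  late payments in last 24 months > 4: 7 > 4 is true
Combine:
[1.1.1] false OR false = false
[1.1.2] false OR false = false
[1.1] false OR false = false
[1.2.3] true AND false = false
[1.2] false OR true OR false = true
[1] exactly-one(false, true) = true
[2.1.2.1] false OR false = false
[2.1.2] NOT false = true
[2.1.3] false OR false = false
[2.1] false AND true AND false = false
[2.2.1] true OR false = true
[2.2.2.1.2.1] NOT true = false
[2.2.2.1.2] NOT false = true
[2.2.2.1] true → true = true
[2.2.2] NOT true = false
[2.2] true OR false = true
[2] false → true (antecedent false ⇒ implication holds) = true
[root] true AND true = true
Overall: true → approved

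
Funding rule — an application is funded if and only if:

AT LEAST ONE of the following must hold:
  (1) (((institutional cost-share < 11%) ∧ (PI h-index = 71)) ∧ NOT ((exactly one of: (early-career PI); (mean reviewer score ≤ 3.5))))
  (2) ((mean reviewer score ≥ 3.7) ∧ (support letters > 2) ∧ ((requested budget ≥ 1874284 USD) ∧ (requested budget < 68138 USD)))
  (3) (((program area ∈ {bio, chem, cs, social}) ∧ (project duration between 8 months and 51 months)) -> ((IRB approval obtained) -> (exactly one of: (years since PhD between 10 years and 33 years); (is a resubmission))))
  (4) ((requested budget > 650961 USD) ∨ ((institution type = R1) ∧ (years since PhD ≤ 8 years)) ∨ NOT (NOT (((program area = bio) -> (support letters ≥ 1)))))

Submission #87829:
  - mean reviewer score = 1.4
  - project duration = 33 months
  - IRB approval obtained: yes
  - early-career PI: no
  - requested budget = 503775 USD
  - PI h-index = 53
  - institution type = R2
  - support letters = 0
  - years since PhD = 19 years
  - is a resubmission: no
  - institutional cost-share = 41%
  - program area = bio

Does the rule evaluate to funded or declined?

Atomic conditions:
  institutional cost-share < 11%: 41 < 11 is false
  PI h-index = 71: 53 == 71 is false
  early-career PI: no → false
  mean reviewer score ≤ 3.5: 1.4 ≤ 3.5 is true
  mean reviewer score ≥ 3.7: 1.4 ≥ 3.7 is false
  support letters > 2: 0 > 2 is false
  requested budget ≥ 1874284 USD: 503775 ≥ 1874284 is false
  requested budget < 68138 USD: 503775 < 68138 is false
  program area ∈ {bio, chem, cs, social}: bio is in the set → true
  project duration between 8 months and 51 months: 33 in [8, 51] is true
  IRB approval obtained: yes → true
  years since PhD between 10 years and 33 years: 19 in [10, 33] is true
  is a resubmission: no → false
  requested budget > 650961 USD: 503775 > 650961 is false
  institution type = R1: R2 == R1 is false
  years since PhD ≤ 8 years: 19 ≤ 8 is false
  program area = bio: bio == bio is true
  support letters ≥ 1: 0 ≥ 1 is false
Combine:
[1.1] false AND false = false
[1.2.1] exactly-one(false, true) = true
[1.2] NOT true = false
[1] false AND false = false
[2.3] false AND false = false
[2] false AND false AND false = false
[3.1] true AND true = true
[3.2.2] exactly-one(true, false) = true
[3.2] true → true = true
[3] true → true = true
[4.2] false AND false = false
[4.3.1.1] true → false = false
[4.3.1] NOT false = true
[4.3] NOT true = false
[4] false OR false OR false = false
[root] false OR false OR true OR false = true
Overall: true → funded

Funded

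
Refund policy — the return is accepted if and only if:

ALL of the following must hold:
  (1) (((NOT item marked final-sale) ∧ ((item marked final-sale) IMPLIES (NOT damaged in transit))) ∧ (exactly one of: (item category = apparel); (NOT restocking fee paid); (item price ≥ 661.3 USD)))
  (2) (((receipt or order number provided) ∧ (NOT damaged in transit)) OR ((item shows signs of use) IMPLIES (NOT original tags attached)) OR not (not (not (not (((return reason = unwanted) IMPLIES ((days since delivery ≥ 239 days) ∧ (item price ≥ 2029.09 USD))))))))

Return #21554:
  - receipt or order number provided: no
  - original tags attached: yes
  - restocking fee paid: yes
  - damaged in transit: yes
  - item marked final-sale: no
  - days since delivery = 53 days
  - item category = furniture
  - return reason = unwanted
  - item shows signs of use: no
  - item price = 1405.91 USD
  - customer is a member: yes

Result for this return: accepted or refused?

Atomic conditions:
  NOT item marked final-sale: no → true
  item marked final-sale: no → false
  NOT damaged in transit: yes → false
  item category = apparel: furniture == apparel is false
  NOT restocking fee paid: yes → false
  item price ≥ 661.3 USD: 1405.91 ≥ 661.3 is true
  receipt or order number provided: no → false
  item shows signs of use: no → false
  NOT original tags attached: yes → false
  return reason = unwanted: unwanted == unwanted is true
  days since delivery ≥ 239 days: 53 ≥ 239 is false
  item price ≥ 2029.09 USD: 1405.91 ≥ 2029.09 is false
Combine:
[1.1.2] false → false (antecedent false ⇒ implication holds) = true
[1.1] true AND true = true
[1.2] exactly-one(false, false, true) = true
[1] true AND true = true
[2.1] false AND false = false
[2.2] false → false (antecedent false ⇒ implication holds) = true
[2.3.1.1.1.1.2] false AND false = false
[2.3.1.1.1.1] true → false = false
[2.3.1.1.1] NOT false = true
[2.3.1.1] NOT true = false
[2.3.1] NOT false = true
[2.3] NOT true = false
[2] false OR true OR false = true
[root] true AND true = true
Overall: true → accepted

Accepted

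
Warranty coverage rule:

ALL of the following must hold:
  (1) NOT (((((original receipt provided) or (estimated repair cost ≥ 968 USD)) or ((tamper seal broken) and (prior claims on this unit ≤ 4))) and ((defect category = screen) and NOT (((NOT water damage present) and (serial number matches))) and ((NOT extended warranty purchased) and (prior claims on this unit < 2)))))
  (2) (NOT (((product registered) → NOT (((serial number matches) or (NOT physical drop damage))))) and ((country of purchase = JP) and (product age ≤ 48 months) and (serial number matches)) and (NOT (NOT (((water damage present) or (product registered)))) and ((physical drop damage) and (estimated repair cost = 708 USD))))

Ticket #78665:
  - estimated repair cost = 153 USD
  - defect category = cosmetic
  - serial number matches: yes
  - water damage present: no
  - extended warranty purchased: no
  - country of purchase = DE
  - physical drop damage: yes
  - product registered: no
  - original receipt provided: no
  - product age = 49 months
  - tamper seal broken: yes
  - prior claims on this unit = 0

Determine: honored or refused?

Refused

Atomic conditions:
  original receipt provided: no → false
  estimated repair cost ≥ 968 USD: 153 ≥ 968 is false
  tamper seal broken: yes → true
  prior claims on this unit ≤ 4: 0 ≤ 4 is true
  defect category = screen: cosmetic == screen is false
  NOT water damage present: no → true
  serial number matches: yes → true
  NOT extended warranty purchased: no → true
  prior claims on this unit < 2: 0 < 2 is true
  product registered: no → false
  NOT physical drop damage: yes → false
  country of purchase = JP: DE == JP is false
  product age ≤ 48 months: 49 ≤ 48 is false
  water damage present: no → false
  physical drop damage: yes → true
  estimated repair cost = 708 USD: 153 == 708 is false
Combine:
[1.1.1.1] false OR false = false
[1.1.1.2] true AND true = true
[1.1.1] false OR true = true
[1.1.2.2.1] true AND true = true
[1.1.2.2] NOT true = false
[1.1.2.3] true AND true = true
[1.1.2] false AND false AND true = false
[1.1] true AND false = false
[1] NOT false = true
[2.1.1.2.1] true OR false = true
[2.1.1.2] NOT true = false
[2.1.1] false → false (antecedent false ⇒ implication holds) = true
[2.1] NOT true = false
[2.2] false AND false AND true = false
[2.3.1.1.1] false OR false = false
[2.3.1.1] NOT false = true
[2.3.1] NOT true = false
[2.3.2] true AND false = false
[2.3] false AND false = false
[2] false AND false AND false = false
[root] true AND false = false
Overall: false → refused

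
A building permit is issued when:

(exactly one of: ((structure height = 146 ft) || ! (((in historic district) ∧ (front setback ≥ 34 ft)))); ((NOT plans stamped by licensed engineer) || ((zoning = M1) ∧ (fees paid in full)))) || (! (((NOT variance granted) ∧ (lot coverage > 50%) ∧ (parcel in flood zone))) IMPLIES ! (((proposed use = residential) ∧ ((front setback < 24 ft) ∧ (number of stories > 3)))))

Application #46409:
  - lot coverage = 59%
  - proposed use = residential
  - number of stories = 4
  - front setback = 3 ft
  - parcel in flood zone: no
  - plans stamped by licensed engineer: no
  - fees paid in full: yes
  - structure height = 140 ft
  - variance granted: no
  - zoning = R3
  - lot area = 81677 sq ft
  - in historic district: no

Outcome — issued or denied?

Atomic conditions:
  structure height = 146 ft: 140 == 146 is false
  in historic district: no → false
  front setback ≥ 34 ft: 3 ≥ 34 is false
  NOT plans stamped by licensed engineer: no → true
  zoning = M1: R3 == M1 is false
  fees paid in full: yes → true
  NOT variance granted: no → true
  lot coverage > 50%: 59 > 50 is true
  parcel in flood zone: no → false
  proposed use = residential: residential == residential is true
  front setback < 24 ft: 3 < 24 is true
  number of stories > 3: 4 > 3 is true
Combine:
[1.1.2.1] false AND false = false
[1.1.2] NOT false = true
[1.1] false OR true = true
[1.2.2] false AND true = false
[1.2] true OR false = true
[1] exactly-one(true, true) = false
[2.1.1] true AND true AND false = false
[2.1] NOT false = true
[2.2.1.2] true AND true = true
[2.2.1] true AND true = true
[2.2] NOT true = false
[2] true → false = false
[root] false OR false = false
Overall: false → denied

Denied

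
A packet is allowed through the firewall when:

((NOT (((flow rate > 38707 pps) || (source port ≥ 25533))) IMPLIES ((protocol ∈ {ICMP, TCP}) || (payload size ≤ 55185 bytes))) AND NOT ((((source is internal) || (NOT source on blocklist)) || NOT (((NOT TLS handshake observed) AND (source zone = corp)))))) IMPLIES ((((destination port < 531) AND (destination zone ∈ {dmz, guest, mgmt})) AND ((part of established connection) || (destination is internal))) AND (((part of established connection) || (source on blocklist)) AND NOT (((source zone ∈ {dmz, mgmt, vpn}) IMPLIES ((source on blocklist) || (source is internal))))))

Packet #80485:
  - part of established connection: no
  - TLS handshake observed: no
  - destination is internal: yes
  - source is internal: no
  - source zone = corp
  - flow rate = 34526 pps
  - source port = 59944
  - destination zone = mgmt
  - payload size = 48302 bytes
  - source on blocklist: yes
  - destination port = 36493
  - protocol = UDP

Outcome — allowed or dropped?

Dropped

Atomic conditions:
  flow rate > 38707 pps: 34526 > 38707 is false
  source port ≥ 25533: 59944 ≥ 25533 is true
  protocol ∈ {ICMP, TCP}: UDP is not in the set → false
  payload size ≤ 55185 bytes: 48302 ≤ 55185 is true
  source is internal: no → false
  NOT source on blocklist: yes → false
  NOT TLS handshake observed: no → true
  source zone = corp: corp == corp is true
  destination port < 531: 36493 < 531 is false
  destination zone ∈ {dmz, guest, mgmt}: mgmt is in the set → true
  part of established connection: no → false
  destination is internal: yes → true
  source on blocklist: yes → true
  source zone ∈ {dmz, mgmt, vpn}: corp is not in the set → false
Combine:
[1.1.1.1] false OR true = true
[1.1.1] NOT true = false
[1.1.2] false OR true = true
[1.1] false → true (antecedent false ⇒ implication holds) = true
[1.2.1.1] false OR false = false
[1.2.1.2.1] true AND true = true
[1.2.1.2] NOT true = false
[1.2.1] false OR false = false
[1.2] NOT false = true
[1] true AND true = true
[2.1.1] false AND true = false
[2.1.2] false OR true = true
[2.1] false AND true = false
[2.2.1] false OR true = true
[2.2.2.1.2] true OR false = true
[2.2.2.1] false → true (antecedent false ⇒ implication holds) = true
[2.2.2] NOT true = false
[2.2] true AND false = false
[2] false AND false = false
[root] true → false = false
Overall: false → dropped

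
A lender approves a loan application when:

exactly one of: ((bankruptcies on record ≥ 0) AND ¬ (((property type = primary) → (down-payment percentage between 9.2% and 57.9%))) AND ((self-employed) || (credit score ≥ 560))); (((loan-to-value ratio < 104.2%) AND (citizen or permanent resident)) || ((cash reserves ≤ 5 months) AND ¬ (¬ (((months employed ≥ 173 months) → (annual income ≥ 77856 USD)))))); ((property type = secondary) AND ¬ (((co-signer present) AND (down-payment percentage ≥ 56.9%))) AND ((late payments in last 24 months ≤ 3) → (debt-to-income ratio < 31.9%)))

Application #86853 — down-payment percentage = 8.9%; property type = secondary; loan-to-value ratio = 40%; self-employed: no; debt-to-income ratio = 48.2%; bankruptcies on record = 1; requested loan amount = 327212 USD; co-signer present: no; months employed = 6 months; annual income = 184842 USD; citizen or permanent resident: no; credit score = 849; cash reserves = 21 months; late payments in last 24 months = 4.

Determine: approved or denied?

Approved

Atomic conditions:
  bankruptcies on record ≥ 0: 1 ≥ 0 is true
  property type = primary: secondary == primary is false
  down-payment percentage between 9.2% and 57.9%: 8.9 in [9.2, 57.9] is false
  self-employed: no → false
  credit score ≥ 560: 849 ≥ 560 is true
  loan-to-value ratio < 104.2%: 40 < 104.2 is true
  citizen or permanent resident: no → false
  cash reserves ≤ 5 months: 21 ≤ 5 is false
  months employed ≥ 173 months: 6 ≥ 173 is false
  annual income ≥ 77856 USD: 184842 ≥ 77856 is true
  property type = secondary: secondary == secondary is true
  co-signer present: no → false
  down-payment percentage ≥ 56.9%: 8.9 ≥ 56.9 is false
  late payments in last 24 months ≤ 3: 4 ≤ 3 is false
  debt-to-income ratio < 31.9%: 48.2 < 31.9 is false
Combine:
[1.2.1] false → false (antecedent false ⇒ implication holds) = true
[1.2] NOT true = false
[1.3] false OR true = true
[1] true AND false AND true = false
[2.1] true AND false = false
[2.2.2.1.1] false → true (antecedent false ⇒ implication holds) = true
[2.2.2.1] NOT true = false
[2.2.2] NOT false = true
[2.2] false AND true = false
[2] false OR false = false
[3.2.1] false AND false = false
[3.2] NOT false = true
[3.3] false → false (antecedent false ⇒ implication holds) = true
[3] true AND true AND true = true
[root] exactly-one(false, false, true) = true
Overall: true → approved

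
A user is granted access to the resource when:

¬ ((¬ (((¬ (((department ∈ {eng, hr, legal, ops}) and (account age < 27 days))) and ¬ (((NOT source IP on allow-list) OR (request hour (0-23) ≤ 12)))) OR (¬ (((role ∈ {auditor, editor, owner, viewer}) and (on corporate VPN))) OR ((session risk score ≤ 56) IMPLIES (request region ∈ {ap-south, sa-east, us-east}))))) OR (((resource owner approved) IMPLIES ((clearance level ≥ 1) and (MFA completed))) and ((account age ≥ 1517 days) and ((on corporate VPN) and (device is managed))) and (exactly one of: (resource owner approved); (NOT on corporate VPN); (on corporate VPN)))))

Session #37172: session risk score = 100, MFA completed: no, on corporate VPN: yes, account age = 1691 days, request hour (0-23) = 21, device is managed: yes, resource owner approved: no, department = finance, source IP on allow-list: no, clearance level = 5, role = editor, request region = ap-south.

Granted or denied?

Denied

Atomic conditions:
  department ∈ {eng, hr, legal, ops}: finance is not in the set → false
  account age < 27 days: 1691 < 27 is false
  NOT source IP on allow-list: no → true
  request hour (0-23) ≤ 12: 21 ≤ 12 is false
  role ∈ {auditor, editor, owner, viewer}: editor is in the set → true
  on corporate VPN: yes → true
  session risk score ≤ 56: 100 ≤ 56 is false
  request region ∈ {ap-south, sa-east, us-east}: ap-south is in the set → true
  resource owner approved: no → false
  clearance level ≥ 1: 5 ≥ 1 is true
  MFA completed: no → false
  account age ≥ 1517 days: 1691 ≥ 1517 is true
  device is managed: yes → true
  NOT on corporate VPN: yes → false
Combine:
[1.1.1.1.1.1] false AND false = false
[1.1.1.1.1] NOT false = true
[1.1.1.1.2.1] true OR false = true
[1.1.1.1.2] NOT true = false
[1.1.1.1] true AND false = false
[1.1.1.2.1.1] true AND true = true
[1.1.1.2.1] NOT true = false
[1.1.1.2.2] false → true (antecedent false ⇒ implication holds) = true
[1.1.1.2] false OR true = true
[1.1.1] false OR true = true
[1.1] NOT true = false
[1.2.1.2] true AND false = false
[1.2.1] false → false (antecedent false ⇒ implication holds) = true
[1.2.2.2] true AND true = true
[1.2.2] true AND true = true
[1.2.3] exactly-one(false, false, true) = true
[1.2] true AND true AND true = true
[1] false OR true = true
[root] NOT true = false
Overall: false → denied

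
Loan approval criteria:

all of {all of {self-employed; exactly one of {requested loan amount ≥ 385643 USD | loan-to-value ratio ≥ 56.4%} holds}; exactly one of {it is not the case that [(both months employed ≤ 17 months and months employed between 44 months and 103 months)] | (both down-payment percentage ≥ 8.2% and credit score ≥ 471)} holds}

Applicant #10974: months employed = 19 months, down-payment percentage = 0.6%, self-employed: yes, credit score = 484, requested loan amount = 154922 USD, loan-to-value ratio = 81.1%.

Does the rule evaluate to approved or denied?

Approved

Atomic conditions:
  self-employed: yes → true
  requested loan amount ≥ 385643 USD: 154922 ≥ 385643 is false
  loan-to-value ratio ≥ 56.4%: 81.1 ≥ 56.4 is true
  months employed ≤ 17 months: 19 ≤ 17 is false
  months employed between 44 months and 103 months: 19 in [44, 103] is false
  down-payment percentage ≥ 8.2%: 0.6 ≥ 8.2 is false
  credit score ≥ 471: 484 ≥ 471 is true
Combine:
[1.2] exactly-one(false, true) = true
[1] true AND true = true
[2.1.1] false AND false = false
[2.1] NOT false = true
[2.2] false AND true = false
[2] exactly-one(true, false) = true
[root] true AND true = true
Overall: true → approved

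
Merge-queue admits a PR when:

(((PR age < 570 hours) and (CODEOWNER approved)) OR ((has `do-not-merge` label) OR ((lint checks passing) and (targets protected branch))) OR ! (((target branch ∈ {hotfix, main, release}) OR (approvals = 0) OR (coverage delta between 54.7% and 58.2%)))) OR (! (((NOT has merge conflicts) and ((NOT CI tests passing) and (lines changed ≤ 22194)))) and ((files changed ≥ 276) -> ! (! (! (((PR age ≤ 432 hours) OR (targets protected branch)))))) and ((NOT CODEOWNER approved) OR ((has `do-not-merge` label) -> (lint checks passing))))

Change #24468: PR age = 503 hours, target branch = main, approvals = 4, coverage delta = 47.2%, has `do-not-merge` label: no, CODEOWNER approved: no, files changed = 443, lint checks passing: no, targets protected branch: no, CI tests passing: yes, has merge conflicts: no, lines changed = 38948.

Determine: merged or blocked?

Merged

Atomic conditions:
  PR age < 570 hours: 503 < 570 is true
  CODEOWNER approved: no → false
  has `do-not-merge` label: no → false
  lint checks passing: no → false
  targets protected branch: no → false
  target branch ∈ {hotfix, main, release}: main is in the set → true
  approvals = 0: 4 == 0 is false
  coverage delta between 54.7% and 58.2%: 47.2 in [54.7, 58.2] is false
  NOT has merge conflicts: no → true
  NOT CI tests passing: yes → false
  lines changed ≤ 22194: 38948 ≤ 22194 is false
  files changed ≥ 276: 443 ≥ 276 is true
  PR age ≤ 432 hours: 503 ≤ 432 is false
  NOT CODEOWNER approved: no → true
Combine:
[1.1] true AND false = false
[1.2.2] false AND false = false
[1.2] false OR false = false
[1.3.1] true OR false OR false = true
[1.3] NOT true = false
[1] false OR false OR false = false
[2.1.1.2] false AND false = false
[2.1.1] true AND false = false
[2.1] NOT false = true
[2.2.2.1.1.1] false OR false = false
[2.2.2.1.1] NOT false = true
[2.2.2.1] NOT true = false
[2.2.2] NOT false = true
[2.2] true → true = true
[2.3.2] false → false (antecedent false ⇒ implication holds) = true
[2.3] true OR true = true
[2] true AND true AND true = true
[root] false OR true = true
Overall: true → merged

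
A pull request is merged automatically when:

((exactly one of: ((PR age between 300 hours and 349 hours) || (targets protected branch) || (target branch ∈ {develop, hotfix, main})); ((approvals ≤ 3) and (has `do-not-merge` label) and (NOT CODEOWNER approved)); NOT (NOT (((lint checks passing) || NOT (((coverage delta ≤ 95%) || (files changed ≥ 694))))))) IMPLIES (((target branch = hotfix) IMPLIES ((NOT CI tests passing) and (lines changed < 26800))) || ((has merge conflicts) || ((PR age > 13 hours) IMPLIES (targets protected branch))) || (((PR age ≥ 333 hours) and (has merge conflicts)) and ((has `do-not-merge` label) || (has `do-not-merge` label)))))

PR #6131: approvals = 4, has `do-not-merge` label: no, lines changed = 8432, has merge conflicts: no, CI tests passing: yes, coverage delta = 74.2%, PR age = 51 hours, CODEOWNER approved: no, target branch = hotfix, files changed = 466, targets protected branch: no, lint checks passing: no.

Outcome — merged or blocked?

Atomic conditions:
  PR age between 300 hours and 349 hours: 51 in [300, 349] is false
  targets protected branch: no → false
  target branch ∈ {develop, hotfix, main}: hotfix is in the set → true
  approvals ≤ 3: 4 ≤ 3 is false
  has `do-not-merge` label: no → false
  NOT CODEOWNER approved: no → true
  lint checks passing: no → false
  coverage delta ≤ 95%: 74.2 ≤ 95 is true
  files changed ≥ 694: 466 ≥ 694 is false
  target branch = hotfix: hotfix == hotfix is true
  NOT CI tests passing: yes → false
  lines changed < 26800: 8432 < 26800 is true
  has merge conflicts: no → false
  PR age > 13 hours: 51 > 13 is true
  PR age ≥ 333 hours: 51 ≥ 333 is false
Combine:
[1.1] false OR false OR true = true
[1.2] false AND false AND true = false
[1.3.1.1.2.1] true OR false = true
[1.3.1.1.2] NOT true = false
[1.3.1.1] false OR false = false
[1.3.1] NOT false = true
[1.3] NOT true = false
[1] exactly-one(true, false, false) = true
[2.1.2] false AND true = false
[2.1] true → false = false
[2.2.2] true → false = false
[2.2] false OR false = false
[2.3.1] false AND false = false
[2.3.2] false OR false = false
[2.3] false AND false = false
[2] false OR false OR false = false
[root] true → false = false
Overall: false → blocked

Blocked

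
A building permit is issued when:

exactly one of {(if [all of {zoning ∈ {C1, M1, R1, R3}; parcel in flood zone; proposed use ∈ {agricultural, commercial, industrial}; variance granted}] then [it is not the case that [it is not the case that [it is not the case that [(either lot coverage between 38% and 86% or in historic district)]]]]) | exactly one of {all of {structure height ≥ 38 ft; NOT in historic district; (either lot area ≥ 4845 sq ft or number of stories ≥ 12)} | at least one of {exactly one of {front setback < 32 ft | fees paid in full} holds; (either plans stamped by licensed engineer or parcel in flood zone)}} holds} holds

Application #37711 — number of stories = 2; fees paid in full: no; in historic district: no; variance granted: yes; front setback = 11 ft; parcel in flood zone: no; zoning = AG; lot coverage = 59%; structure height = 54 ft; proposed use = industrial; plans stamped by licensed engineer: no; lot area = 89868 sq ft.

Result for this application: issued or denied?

Issued

Atomic conditions:
  zoning ∈ {C1, M1, R1, R3}: AG is not in the set → false
  parcel in flood zone: no → false
  proposed use ∈ {agricultural, commercial, industrial}: industrial is in the set → true
  variance granted: yes → true
  lot coverage between 38% and 86%: 59 in [38, 86] is true
  in historic district: no → false
  structure height ≥ 38 ft: 54 ≥ 38 is true
  NOT in historic district: no → true
  lot area ≥ 4845 sq ft: 89868 ≥ 4845 is true
  number of stories ≥ 12: 2 ≥ 12 is false
  front setback < 32 ft: 11 < 32 is true
  fees paid in full: no → false
  plans stamped by licensed engineer: no → false
Combine:
[1.1] false AND false AND true AND true = false
[1.2.1.1.1] true OR false = true
[1.2.1.1] NOT true = false
[1.2.1] NOT false = true
[1.2] NOT true = false
[1] false → false (antecedent false ⇒ implication holds) = true
[2.1.3] true OR false = true
[2.1] true AND true AND true = true
[2.2.1] exactly-one(true, false) = true
[2.2.2] false OR false = false
[2.2] true OR false = true
[2] exactly-one(true, true) = false
[root] exactly-one(true, false) = true
Overall: true → issued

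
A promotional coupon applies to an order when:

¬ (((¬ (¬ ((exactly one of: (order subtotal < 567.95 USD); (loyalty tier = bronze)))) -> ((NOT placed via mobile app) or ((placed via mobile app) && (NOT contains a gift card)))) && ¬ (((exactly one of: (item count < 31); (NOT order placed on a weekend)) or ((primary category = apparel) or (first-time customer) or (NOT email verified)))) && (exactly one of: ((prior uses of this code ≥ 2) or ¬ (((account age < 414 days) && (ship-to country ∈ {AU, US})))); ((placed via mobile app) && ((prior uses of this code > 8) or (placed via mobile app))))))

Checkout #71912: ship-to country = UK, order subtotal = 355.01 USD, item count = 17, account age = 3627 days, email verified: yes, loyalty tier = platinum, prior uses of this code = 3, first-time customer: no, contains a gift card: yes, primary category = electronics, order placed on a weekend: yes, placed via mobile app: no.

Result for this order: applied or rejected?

Atomic conditions:
  order subtotal < 567.95 USD: 355.01 < 567.95 is true
  loyalty tier = bronze: platinum == bronze is false
  NOT placed via mobile app: no → true
  placed via mobile app: no → false
  NOT contains a gift card: yes → false
  item count < 31: 17 < 31 is true
  NOT order placed on a weekend: yes → false
  primary category = apparel: electronics == apparel is false
  first-time customer: no → false
  NOT email verified: yes → false
  prior uses of this code ≥ 2: 3 ≥ 2 is true
  account age < 414 days: 3627 < 414 is false
  ship-to country ∈ {AU, US}: UK is not in the set → false
  prior uses of this code > 8: 3 > 8 is false
Combine:
[1.1.1.1.1] exactly-one(true, false) = true
[1.1.1.1] NOT true = false
[1.1.1] NOT false = true
[1.1.2.2] false AND false = false
[1.1.2] true OR false = true
[1.1] true → true = true
[1.2.1.1] exactly-one(true, false) = true
[1.2.1.2] false OR false OR false = false
[1.2.1] true OR false = true
[1.2] NOT true = false
[1.3.1.2.1] false AND false = false
[1.3.1.2] NOT false = true
[1.3.1] true OR true = true
[1.3.2.2] false OR false = false
[1.3.2] false AND false = false
[1.3] exactly-one(true, false) = true
[1] true AND false AND true = false
[root] NOT false = true
Overall: true → applied

Applied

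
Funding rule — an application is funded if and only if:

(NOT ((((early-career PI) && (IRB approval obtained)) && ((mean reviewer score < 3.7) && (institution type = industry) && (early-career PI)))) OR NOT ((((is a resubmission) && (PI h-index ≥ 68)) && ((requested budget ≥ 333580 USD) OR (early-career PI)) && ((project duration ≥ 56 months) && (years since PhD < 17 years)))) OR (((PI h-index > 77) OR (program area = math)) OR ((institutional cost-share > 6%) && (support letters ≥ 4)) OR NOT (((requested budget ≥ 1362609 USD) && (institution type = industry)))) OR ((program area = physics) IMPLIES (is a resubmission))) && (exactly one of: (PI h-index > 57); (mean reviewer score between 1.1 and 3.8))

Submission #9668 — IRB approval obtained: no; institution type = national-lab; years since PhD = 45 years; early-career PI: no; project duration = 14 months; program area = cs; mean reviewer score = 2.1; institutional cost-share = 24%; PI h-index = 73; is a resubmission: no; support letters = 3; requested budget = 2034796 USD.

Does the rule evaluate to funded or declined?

Declined

Atomic conditions:
  early-career PI: no → false
  IRB approval obtained: no → false
  mean reviewer score < 3.7: 2.1 < 3.7 is true
  institution type = industry: national-lab == industry is false
  is a resubmission: no → false
  PI h-index ≥ 68: 73 ≥ 68 is true
  requested budget ≥ 333580 USD: 2034796 ≥ 333580 is true
  project duration ≥ 56 months: 14 ≥ 56 is false
  years since PhD < 17 years: 45 < 17 is false
  PI h-index > 77: 73 > 77 is false
  program area = math: cs == math is false
  institutional cost-share > 6%: 24 > 6 is true
  support letters ≥ 4: 3 ≥ 4 is false
  requested budget ≥ 1362609 USD: 2034796 ≥ 1362609 is true
  program area = physics: cs == physics is false
  PI h-index > 57: 73 > 57 is true
  mean reviewer score between 1.1 and 3.8: 2.1 in [1.1, 3.8] is true
Combine:
[1.1.1.1] false AND false = false
[1.1.1.2] true AND false AND false = false
[1.1.1] false AND false = false
[1.1] NOT false = true
[1.2.1.1] false AND true = false
[1.2.1.2] true OR false = true
[1.2.1.3] false AND false = false
[1.2.1] false AND true AND false = false
[1.2] NOT false = true
[1.3.1] false OR false = false
[1.3.2] true AND false = false
[1.3.3.1] true AND false = false
[1.3.3] NOT false = true
[1.3] false OR false OR true = true
[1.4] false → false (antecedent false ⇒ implication holds) = true
[1] true OR true OR true OR true = true
[2] exactly-one(true, true) = false
[root] true AND false = false
Overall: false → declined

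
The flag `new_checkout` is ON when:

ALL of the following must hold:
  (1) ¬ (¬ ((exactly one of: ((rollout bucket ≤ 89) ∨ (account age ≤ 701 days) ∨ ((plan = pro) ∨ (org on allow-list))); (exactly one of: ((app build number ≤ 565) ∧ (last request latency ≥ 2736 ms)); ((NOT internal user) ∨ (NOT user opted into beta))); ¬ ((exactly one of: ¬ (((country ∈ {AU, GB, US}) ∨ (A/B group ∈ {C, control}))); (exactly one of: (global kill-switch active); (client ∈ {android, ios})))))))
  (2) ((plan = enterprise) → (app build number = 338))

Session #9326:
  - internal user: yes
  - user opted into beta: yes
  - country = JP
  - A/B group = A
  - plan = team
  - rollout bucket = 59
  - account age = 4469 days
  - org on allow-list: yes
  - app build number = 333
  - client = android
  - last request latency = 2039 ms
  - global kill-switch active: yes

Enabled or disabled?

Enabled

Atomic conditions:
  rollout bucket ≤ 89: 59 ≤ 89 is true
  account age ≤ 701 days: 4469 ≤ 701 is false
  plan = pro: team == pro is false
  org on allow-list: yes → true
  app build number ≤ 565: 333 ≤ 565 is true
  last request latency ≥ 2736 ms: 2039 ≥ 2736 is false
  NOT internal user: yes → false
  NOT user opted into beta: yes → false
  country ∈ {AU, GB, US}: JP is not in the set → false
  A/B group ∈ {C, control}: A is not in the set → false
  global kill-switch active: yes → true
  client ∈ {android, ios}: android is in the set → true
  plan = enterprise: team == enterprise is false
  app build number = 338: 333 == 338 is false
Combine:
[1.1.1.1.3] false OR true = true
[1.1.1.1] true OR false OR true = true
[1.1.1.2.1] true AND false = false
[1.1.1.2.2] false OR false = false
[1.1.1.2] exactly-one(false, false) = false
[1.1.1.3.1.1.1] false OR false = false
[1.1.1.3.1.1] NOT false = true
[1.1.1.3.1.2] exactly-one(true, true) = false
[1.1.1.3.1] exactly-one(true, false) = true
[1.1.1.3] NOT true = false
[1.1.1] exactly-one(true, false, false) = true
[1.1] NOT true = false
[1] NOT false = true
[2] false → false (antecedent false ⇒ implication holds) = true
[root] true AND true = true
Overall: true → enabled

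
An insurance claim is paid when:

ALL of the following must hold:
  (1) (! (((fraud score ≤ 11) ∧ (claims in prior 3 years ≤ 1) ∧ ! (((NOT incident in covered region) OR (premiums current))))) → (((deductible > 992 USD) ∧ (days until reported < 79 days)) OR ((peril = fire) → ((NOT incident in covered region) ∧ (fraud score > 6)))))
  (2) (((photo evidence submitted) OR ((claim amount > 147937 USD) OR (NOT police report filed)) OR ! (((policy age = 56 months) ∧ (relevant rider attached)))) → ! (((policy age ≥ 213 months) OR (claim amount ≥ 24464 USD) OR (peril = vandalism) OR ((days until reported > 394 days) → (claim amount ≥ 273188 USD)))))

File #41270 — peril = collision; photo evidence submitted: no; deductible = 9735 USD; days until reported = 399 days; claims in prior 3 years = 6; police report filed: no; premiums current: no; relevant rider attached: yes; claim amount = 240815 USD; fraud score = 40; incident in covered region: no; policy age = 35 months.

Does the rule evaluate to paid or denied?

Atomic conditions:
  fraud score ≤ 11: 40 ≤ 11 is false
  claims in prior 3 years ≤ 1: 6 ≤ 1 is false
  NOT incident in covered region: no → true
  premiums current: no → false
  deductible > 992 USD: 9735 > 992 is true
  days until reported < 79 days: 399 < 79 is false
  peril = fire: collision == fire is false
  fraud score > 6: 40 > 6 is true
  photo evidence submitted: no → false
  claim amount > 147937 USD: 240815 > 147937 is true
  NOT police report filed: no → true
  policy age = 56 months: 35 == 56 is false
  relevant rider attached: yes → true
  policy age ≥ 213 months: 35 ≥ 213 is false
  claim amount ≥ 24464 USD: 240815 ≥ 24464 is true
  peril = vandalism: collision == vandalism is false
  days until reported > 394 days: 399 > 394 is true
  claim amount ≥ 273188 USD: 240815 ≥ 273188 is false
Combine:
[1.1.1.3.1] true OR false = true
[1.1.1.3] NOT true = false
[1.1.1] false AND false AND false = false
[1.1] NOT false = true
[1.2.1] true AND false = false
[1.2.2.2] true AND true = true
[1.2.2] false → true (antecedent false ⇒ implication holds) = true
[1.2] false OR true = true
[1] true → true = true
[2.1.2] true OR true = true
[2.1.3.1] false AND true = false
[2.1.3] NOT false = true
[2.1] false OR true OR true = true
[2.2.1.4] true → false = false
[2.2.1] false OR true OR false OR false = true
[2.2] NOT true = false
[2] true → false = false
[root] true AND false = false
Overall: false → denied

Denied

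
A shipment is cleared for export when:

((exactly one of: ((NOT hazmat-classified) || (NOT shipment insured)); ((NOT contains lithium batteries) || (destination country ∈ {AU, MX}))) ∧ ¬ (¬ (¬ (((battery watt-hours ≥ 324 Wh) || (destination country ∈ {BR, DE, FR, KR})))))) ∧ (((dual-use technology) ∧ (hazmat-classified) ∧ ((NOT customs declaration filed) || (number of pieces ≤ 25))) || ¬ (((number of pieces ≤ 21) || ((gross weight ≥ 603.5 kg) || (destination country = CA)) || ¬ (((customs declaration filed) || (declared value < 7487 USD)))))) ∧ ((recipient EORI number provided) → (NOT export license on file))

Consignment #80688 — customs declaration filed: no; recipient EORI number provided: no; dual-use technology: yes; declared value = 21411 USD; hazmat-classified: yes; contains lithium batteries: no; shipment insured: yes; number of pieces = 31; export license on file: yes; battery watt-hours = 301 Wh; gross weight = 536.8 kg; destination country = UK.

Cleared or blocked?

Atomic conditions:
  NOT hazmat-classified: yes → false
  NOT shipment insured: yes → false
  NOT contains lithium batteries: no → true
  destination country ∈ {AU, MX}: UK is not in the set → false
  battery watt-hours ≥ 324 Wh: 301 ≥ 324 is false
  destination country ∈ {BR, DE, FR, KR}: UK is not in the set → false
  dual-use technology: yes → true
  hazmat-classified: yes → true
  NOT customs declaration filed: no → true
  number of pieces ≤ 25: 31 ≤ 25 is false
  number of pieces ≤ 21: 31 ≤ 21 is false
  gross weight ≥ 603.5 kg: 536.8 ≥ 603.5 is false
  destination country = CA: UK == CA is false
  customs declaration filed: no → false
  declared value < 7487 USD: 21411 < 7487 is false
  recipient EORI number provided: no → false
  NOT export license on file: yes → false
Combine:
[1.1.1] false OR false = false
[1.1.2] true OR false = true
[1.1] exactly-one(false, true) = true
[1.2.1.1.1] false OR false = false
[1.2.1.1] NOT false = true
[1.2.1] NOT true = false
[1.2] NOT false = true
[1] true AND true = true
[2.1.3] true OR false = true
[2.1] true AND true AND true = true
[2.2.1.2] false OR false = false
[2.2.1.3.1] false OR false = false
[2.2.1.3] NOT false = true
[2.2.1] false OR false OR true = true
[2.2] NOT true = false
[2] true OR false = true
[3] false → false (antecedent false ⇒ implication holds) = true
[root] true AND true AND true = true
Overall: true → cleared

Cleared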